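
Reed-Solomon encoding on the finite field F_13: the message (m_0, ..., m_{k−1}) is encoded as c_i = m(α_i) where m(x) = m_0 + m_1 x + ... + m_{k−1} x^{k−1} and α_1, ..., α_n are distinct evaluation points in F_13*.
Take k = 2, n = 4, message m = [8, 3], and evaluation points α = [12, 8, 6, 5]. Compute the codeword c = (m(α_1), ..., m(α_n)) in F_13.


c = [5, 6, 0, 10]

Message polynomial: m(x) = 8 + 3·x (mod 13).
For each evaluation point α_i, compute m(α_i) mod 13:
  α_1 = 12: Horner steps 3 → 5, so m(12) = 5.
  α_2 = 8: Horner steps 3 → 6, so m(8) = 6.
  α_3 = 6: Horner steps 3 → 0, so m(6) = 0.
  α_4 = 5: Horner steps 3 → 10, so m(5) = 10.
Codeword c = [5, 6, 0, 10] ∈ F_13^4.


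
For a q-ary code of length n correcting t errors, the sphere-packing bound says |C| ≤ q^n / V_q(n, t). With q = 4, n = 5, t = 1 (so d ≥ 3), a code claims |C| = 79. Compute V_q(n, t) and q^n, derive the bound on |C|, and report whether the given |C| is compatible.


V_q(n, t) = 16, q^n = 1024, Hamming bound = 64, |C| = 79 > bound (violated).

Step 1: Compute V_q(n, t) = Σ_{j=0}^1 C(n, j) (q−1)^j.
  j = 0: C(5,0)·(3)^0 = 1·1 = 1.
  j = 1: C(5,1)·(3)^1 = 5·3 = 15.
  V_q(n, t) = 1 + 15 = 16.
Step 2: q^n = 4^5 = 1024.
Step 3: Hamming bound ⌊q^n / V_q(n,t)⌋ = ⌊1024/16⌋ = 64.
Step 4: Compare |C| = 79 to 64: violated.
The claimed |C| lies above the Hamming bound, so no 4-ary code of length 5 with d ≥ 3 can have 79 codewords.


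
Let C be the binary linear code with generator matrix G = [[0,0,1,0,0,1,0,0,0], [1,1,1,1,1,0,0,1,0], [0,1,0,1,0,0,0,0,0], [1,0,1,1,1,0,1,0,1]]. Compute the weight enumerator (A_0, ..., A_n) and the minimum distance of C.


Weight distribution: A_0 = 1, A_2 = 2, A_4 = 5, A_6 = 8. Minimum distance d = 2.

Enumerate all 2^4 = 16 messages m ∈ F_2^4.
For each, compute codeword c = mG in F_2^9, then tally its weight.
  m = 0000 → c = 000000000, weight = 0.
  m = 1000 → c = 001001000, weight = 2.
  m = 0100 → c = 111110010, weight = 6.
  m = 1100 → c = 110111010, weight = 6.
  m = 0010 → c = 010100000, weight = 2.
  m = 1010 → c = 011101000, weight = 4.
  m = 0110 → c = 101010010, weight = 4.
  m = 1110 → c = 100011010, weight = 4.
  m = 0001 → c = 101110101, weight = 6.
  m = 1001 → c = 100111101, weight = 6.
  m = 0101 → c = 010000111, weight = 4.
  m = 1101 → c = 011001111, weight = 6.
  m = 0011 → c = 111010101, weight = 6.
  m = 1011 → c = 110011101, weight = 6.
  m = 0111 → c = 000100111, weight = 4.
  m = 1111 → c = 001101111, weight = 6.
Tally weights:
  weight 0: 1 codewords.
  weight 2: 2 codewords.
  weight 4: 5 codewords.
  weight 6: 8 codewords.
Minimum distance d = smallest w > 0 with A_w > 0 = 2.
Sanity: Σ A_w = 16 = 2^4 = 16 ✓.


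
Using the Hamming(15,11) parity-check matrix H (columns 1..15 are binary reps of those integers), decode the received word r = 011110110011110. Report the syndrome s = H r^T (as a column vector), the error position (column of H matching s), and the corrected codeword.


s = (1, 0, 1, 1)^T, error position = 11, corrected codeword c = 011110110001110

Compute s = H r^T mod 2 one row at a time:
  s_1 = 1 + 0 + 0 + 1 + 1 + 1 + 1 + 0 = 5 ≡ 1 (mod 2).
  s_2 = 1 + 1 + 0 + 1 + 1 + 1 + 1 + 0 = 6 ≡ 0 (mod 2).
  s_3 = 1 + 1 + 0 + 1 + 0 + 1 + 1 + 0 = 5 ≡ 1 (mod 2).
  s_4 = 0 + 1 + 1 + 1 + 0 + 1 + 1 + 0 = 5 ≡ 1 (mod 2).
s = (1, 0, 1, 1)^T — this equals column 11 of H (binary 1011), so error is at position 11.
Correct: flip bit 11 of r = 011110110011110 to get c = 011110110001110.


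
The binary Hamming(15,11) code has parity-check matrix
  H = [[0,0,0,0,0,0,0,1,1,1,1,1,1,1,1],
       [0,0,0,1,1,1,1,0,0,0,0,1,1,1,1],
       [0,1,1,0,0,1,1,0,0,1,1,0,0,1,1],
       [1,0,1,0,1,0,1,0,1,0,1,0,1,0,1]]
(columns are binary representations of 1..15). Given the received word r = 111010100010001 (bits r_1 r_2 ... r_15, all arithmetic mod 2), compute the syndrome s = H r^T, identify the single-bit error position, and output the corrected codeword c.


s = (0, 1, 1, 0)^T, error position = 6, corrected codeword c = 111011100010001

Compute s = H r^T mod 2 one row at a time:
  s_1 = 0 + 0 + 0 + 1 + 0 + 0 + 0 + 1 = 2 ≡ 0 (mod 2).
  s_2 = 0 + 1 + 0 + 1 + 0 + 0 + 0 + 1 = 3 ≡ 1 (mod 2).
  s_3 = 1 + 1 + 0 + 1 + 0 + 1 + 0 + 1 = 5 ≡ 1 (mod 2).
  s_4 = 1 + 1 + 1 + 1 + 0 + 1 + 0 + 1 = 6 ≡ 0 (mod 2).
s = (0, 1, 1, 0)^T — this equals column 6 of H (binary 0110), so error is at position 6.
Correct: flip bit 6 of r = 111010100010001 to get c = 111011100010001.


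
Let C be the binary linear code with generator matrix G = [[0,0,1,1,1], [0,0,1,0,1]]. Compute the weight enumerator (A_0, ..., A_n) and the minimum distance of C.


Weight distribution: A_0 = 1, A_1 = 1, A_2 = 1, A_3 = 1. Minimum distance d = 1.

Enumerate all 2^2 = 4 messages m ∈ F_2^2.
For each, compute codeword c = mG in F_2^5, then tally its weight.
  m = 00 → c = 00000, weight = 0.
  m = 10 → c = 00111, weight = 3.
  m = 01 → c = 00101, weight = 2.
  m = 11 → c = 00010, weight = 1.
Tally weights:
  weight 0: 1 codewords.
  weight 1: 1 codewords.
  weight 2: 1 codewords.
  weight 3: 1 codewords.
Minimum distance d = smallest w > 0 with A_w > 0 = 1.
Sanity: Σ A_w = 4 = 2^2 = 4 ✓.


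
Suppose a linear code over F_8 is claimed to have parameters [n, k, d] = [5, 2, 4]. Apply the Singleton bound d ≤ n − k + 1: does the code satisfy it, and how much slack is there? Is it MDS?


Singleton RHS = n − k + 1 = 4, slack = 0, bound satisfied, MDS.

Singleton bound: d ≤ n − k + 1.
Here n = 5, k = 2, so n − k + 1 = 4.
Given d = 4, check d ≤ 4: YES.
Slack = (n − k + 1) − d = 0.
The code is MDS (slack = 0).
Description: the claimed parameters are [5, 2, 4]_8; such a code would be MDS (meets Singleton bound).


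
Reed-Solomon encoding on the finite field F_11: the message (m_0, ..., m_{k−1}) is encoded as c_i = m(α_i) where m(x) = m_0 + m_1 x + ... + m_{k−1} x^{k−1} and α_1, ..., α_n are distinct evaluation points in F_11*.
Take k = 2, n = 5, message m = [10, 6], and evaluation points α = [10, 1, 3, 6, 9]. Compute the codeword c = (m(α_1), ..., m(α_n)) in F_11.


c = [4, 5, 6, 2, 9]

Message polynomial: m(x) = 10 + 6·x (mod 11).
For each evaluation point α_i, compute m(α_i) mod 11:
  α_1 = 10: Horner steps 6 → 4, so m(10) = 4.
  α_2 = 1: Horner steps 6 → 5, so m(1) = 5.
  α_3 = 3: Horner steps 6 → 6, so m(3) = 6.
  α_4 = 6: Horner steps 6 → 2, so m(6) = 2.
  α_5 = 9: Horner steps 6 → 9, so m(9) = 9.
Codeword c = [4, 5, 6, 2, 9] ∈ F_11^5.


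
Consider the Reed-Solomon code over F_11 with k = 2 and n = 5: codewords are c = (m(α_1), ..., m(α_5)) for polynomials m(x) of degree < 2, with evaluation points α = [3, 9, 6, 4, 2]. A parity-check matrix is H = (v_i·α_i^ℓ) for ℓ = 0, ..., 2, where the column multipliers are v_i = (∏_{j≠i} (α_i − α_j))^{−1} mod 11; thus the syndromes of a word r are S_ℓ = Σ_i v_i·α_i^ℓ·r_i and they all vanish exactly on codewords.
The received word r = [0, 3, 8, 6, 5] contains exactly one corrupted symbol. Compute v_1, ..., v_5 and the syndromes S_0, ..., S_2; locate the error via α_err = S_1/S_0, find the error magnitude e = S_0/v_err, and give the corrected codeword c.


S = (9, 10, 5), error at position 3, error magnitude e = 1, c = [0, 3, 7, 6, 5].

Step 1: column multipliers v_i = (∏_{j≠i}(α_i − α_j))^{−1} mod 11.
  i = 1 (α = 3): (3−9)(3−6)(3−4)(3−2) = (−6)·(−3)·(−1)·1 = −18 ≡ 4, so v_1 = 4^{−1} = 3 (mod 11).
  i = 2 (α = 9): (9−3)(9−6)(9−4)(9−2) = 6·3·5·7 = 630 ≡ 3, so v_2 = 3^{−1} = 4 (mod 11).
  i = 3 (α = 6): (6−3)(6−9)(6−4)(6−2) = 3·(−3)·2·4 = −72 ≡ 5, so v_3 = 5^{−1} = 9 (mod 11).
  i = 4 (α = 4): (4−3)(4−9)(4−6)(4−2) = 1·(−5)·(−2)·2 = 20 ≡ 9, so v_4 = 9^{−1} = 5 (mod 11).
  i = 5 (α = 2): (2−3)(2−9)(2−6)(2−4) = (−1)·(−7)·(−4)·(−2) = 56 ≡ 1, so v_5 = 1^{−1} = 1 (mod 11).
  v = [3, 4, 9, 5, 1].
Step 2: syndromes of r = [0, 3, 8, 6, 5] (all sums mod 11).
  S_0 = Σ v_i r_i = 3·0 + 4·3 + 9·8 + 5·6 + 1·5 = 119 ≡ 9.
  S_1 = Σ v_i α_i r_i = 3·3·0 + 4·9·3 + 9·6·8 + 5·4·6 + 1·2·5 = 670 ≡ 10.
  α_i^2 mod 11 = [9, 4, 3, 5, 4].
  S_2 = Σ v_i α_i^2 r_i = 3·9·0 + 4·4·3 + 9·3·8 + 5·5·6 + 1·4·5 = 434 ≡ 5.
  S = (9, 10, 5) ≠ 0, so r is not a codeword (an error is present).
Step 3: locate the error. For a single error e at position i, S_ℓ = v_i·e·α_i^ℓ, so α_err = S_1/S_0.
  S_0^{−1} = 9^{−1} = 5 (mod 11), so α_err = 10·5 = 50 ≡ 6 = α_3. Error position i = 3.
  Consistency check: S_2/S_1 = 5·10 = 50 ≡ 6 = α_err ✓ (single-error assumption holds).
Step 4: error magnitude e = S_0/v_3 = S_0·∏_{j≠3}(α_3 − α_j) = 9·5 = 45 ≡ 1 (mod 11).
Step 5: correct position 3: c_3 = r_3 − e = 8 − 1 ≡ 7 (mod 11). Hence c = [0, 3, 7, 6, 5].
  Check: interpolating c through the α_i gives m(x) = 4 + 6·x (degree < 2) with m(α_i) = c_i for every i, so c is indeed a codeword.


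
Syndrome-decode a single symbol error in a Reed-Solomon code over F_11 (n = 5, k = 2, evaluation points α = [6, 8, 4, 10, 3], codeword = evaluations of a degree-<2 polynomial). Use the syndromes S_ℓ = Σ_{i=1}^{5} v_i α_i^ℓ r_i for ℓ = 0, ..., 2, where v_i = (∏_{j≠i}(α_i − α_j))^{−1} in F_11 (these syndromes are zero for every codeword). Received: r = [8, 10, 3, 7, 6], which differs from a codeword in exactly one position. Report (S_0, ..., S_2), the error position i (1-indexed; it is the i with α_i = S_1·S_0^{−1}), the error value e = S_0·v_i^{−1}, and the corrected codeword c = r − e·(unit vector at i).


S = (1, 8, 9), error at position 2, error magnitude e = 8, c = [8, 2, 3, 7, 6].

Step 1: column multipliers v_i = (∏_{j≠i}(α_i − α_j))^{−1} mod 11.
  i = 1 (α = 6): (6−8)(6−4)(6−10)(6−3) = (−2)·2·(−4)·3 = 48 ≡ 4, so v_1 = 4^{−1} = 3 (mod 11).
  i = 2 (α = 8): (8−6)(8−4)(8−10)(8−3) = 2·4·(−2)·5 = −80 ≡ 8, so v_2 = 8^{−1} = 7 (mod 11).
  i = 3 (α = 4): (4−6)(4−8)(4−10)(4−3) = (−2)·(−4)·(−6)·1 = −48 ≡ 7, so v_3 = 7^{−1} = 8 (mod 11).
  i = 4 (α = 10): (10−6)(10−8)(10−4)(10−3) = 4·2·6·7 = 336 ≡ 6, so v_4 = 6^{−1} = 2 (mod 11).
  i = 5 (α = 3): (3−6)(3−8)(3−4)(3−10) = (−3)·(−5)·(−1)·(−7) = 105 ≡ 6, so v_5 = 6^{−1} = 2 (mod 11).
  v = [3, 7, 8, 2, 2].
Step 2: syndromes of r = [8, 10, 3, 7, 6] (all sums mod 11).
  S_0 = Σ v_i r_i = 3·8 + 7·10 + 8·3 + 2·7 + 2·6 = 144 ≡ 1.
  S_1 = Σ v_i α_i r_i = 3·6·8 + 7·8·10 + 8·4·3 + 2·10·7 + 2·3·6 = 976 ≡ 8.
  α_i^2 mod 11 = [3, 9, 5, 1, 9].
  S_2 = Σ v_i α_i^2 r_i = 3·3·8 + 7·9·10 + 8·5·3 + 2·1·7 + 2·9·6 = 944 ≡ 9.
  S = (1, 8, 9) ≠ 0, so r is not a codeword (an error is present).
Step 3: locate the error. For a single error e at position i, S_ℓ = v_i·e·α_i^ℓ, so α_err = S_1/S_0.
  S_0^{−1} = 1^{−1} = 1 (mod 11), so α_err = 8·1 = 8 ≡ 8 = α_2. Error position i = 2.
  Consistency check: S_2/S_1 = 9·7 = 63 ≡ 8 = α_err ✓ (single-error assumption holds).
Step 4: error magnitude e = S_0/v_2 = S_0·∏_{j≠2}(α_2 − α_j) = 1·8 = 8 ≡ 8 (mod 11).
Step 5: correct position 2: c_2 = r_2 − e = 10 − 8 ≡ 2 (mod 11). Hence c = [8, 2, 3, 7, 6].
  Check: interpolating c through the α_i gives m(x) = 4 + 8·x (degree < 2) with m(α_i) = c_i for every i, so c is indeed a codeword.


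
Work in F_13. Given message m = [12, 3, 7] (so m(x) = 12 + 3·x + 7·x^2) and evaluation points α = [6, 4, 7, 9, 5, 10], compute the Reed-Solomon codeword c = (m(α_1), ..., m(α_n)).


c = [9, 6, 12, 8, 7, 1]

Message polynomial: m(x) = 12 + 3·x + 7·x^2 (mod 13).
For each evaluation point α_i, compute m(α_i) mod 13:
  α_1 = 6: Horner steps 7 → 6 → 9, so m(6) = 9.
  α_2 = 4: Horner steps 7 → 5 → 6, so m(4) = 6.
  α_3 = 7: Horner steps 7 → 0 → 12, so m(7) = 12.
  α_4 = 9: Horner steps 7 → 1 → 8, so m(9) = 8.
  α_5 = 5: Horner steps 7 → 12 → 7, so m(5) = 7.
  α_6 = 10: Horner steps 7 → 8 → 1, so m(10) = 1.
Codeword c = [9, 6, 12, 8, 7, 1] ∈ F_13^6.


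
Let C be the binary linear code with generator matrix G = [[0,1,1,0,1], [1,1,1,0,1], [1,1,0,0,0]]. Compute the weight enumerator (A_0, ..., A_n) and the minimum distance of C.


Weight distribution: A_0 = 1, A_1 = 2, A_2 = 2, A_3 = 2, A_4 = 1. Minimum distance d = 1.

Enumerate all 2^3 = 8 messages m ∈ F_2^3.
For each, compute codeword c = mG in F_2^5, then tally its weight.
  m = 000 → c = 00000, weight = 0.
  m = 100 → c = 01101, weight = 3.
  m = 010 → c = 11101, weight = 4.
  m = 110 → c = 10000, weight = 1.
  m = 001 → c = 11000, weight = 2.
  m = 101 → c = 10101, weight = 3.
  m = 011 → c = 00101, weight = 2.
  m = 111 → c = 01000, weight = 1.
Tally weights:
  weight 0: 1 codewords.
  weight 1: 2 codewords.
  weight 2: 2 codewords.
  weight 3: 2 codewords.
  weight 4: 1 codewords.
Minimum distance d = smallest w > 0 with A_w > 0 = 1.
Sanity: Σ A_w = 8 = 2^3 = 8 ✓.


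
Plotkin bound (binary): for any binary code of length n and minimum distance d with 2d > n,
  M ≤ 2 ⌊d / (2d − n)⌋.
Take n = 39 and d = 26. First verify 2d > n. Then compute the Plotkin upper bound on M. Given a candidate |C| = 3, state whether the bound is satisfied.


Plotkin bound M ≤ 4; given |C| = 3 ≤ bound (satisfied).

Check applicability: 2d = 52, n = 39.
2d − n = 13 > 0, so Plotkin applies.
Compute d/(2d−n) = 26/13 ≈ 2.0000.
⌊d/(2d−n)⌋ = 2.
Plotkin bound: M ≤ 2·2 = 4.
Given |C| = 3, check: satisfied.
This |C| is below the Plotkin bound.


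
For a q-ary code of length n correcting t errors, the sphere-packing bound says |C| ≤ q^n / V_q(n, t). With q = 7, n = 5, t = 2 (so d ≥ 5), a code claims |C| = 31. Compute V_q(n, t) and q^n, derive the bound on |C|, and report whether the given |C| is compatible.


V_q(n, t) = 391, q^n = 16807, Hamming bound = 42, |C| = 31 ≤ bound (satisfied).

Step 1: Compute V_q(n, t) = Σ_{j=0}^2 C(n, j) (q−1)^j.
  j = 0: C(5,0)·(6)^0 = 1·1 = 1.
  j = 1: C(5,1)·(6)^1 = 5·6 = 30.
  j = 2: C(5,2)·(6)^2 = 10·36 = 360.
  V_q(n, t) = 1 + 30 + 360 = 391.
Step 2: q^n = 7^5 = 16807.
Step 3: Hamming bound ⌊q^n / V_q(n,t)⌋ = ⌊16807/391⌋ = 42.
Step 4: Compare |C| = 31 to 42: satisfied.
The claimed |C| lies below the Hamming bound.


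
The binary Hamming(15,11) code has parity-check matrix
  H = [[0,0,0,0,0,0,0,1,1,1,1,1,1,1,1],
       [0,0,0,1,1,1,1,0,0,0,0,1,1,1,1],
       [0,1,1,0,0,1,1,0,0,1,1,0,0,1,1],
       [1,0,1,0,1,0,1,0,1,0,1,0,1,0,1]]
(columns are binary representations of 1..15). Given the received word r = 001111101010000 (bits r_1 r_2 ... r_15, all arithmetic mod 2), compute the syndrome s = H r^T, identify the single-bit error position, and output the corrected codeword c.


s = (0, 0, 0, 1)^T, error position = 1, corrected codeword c = 101111101010000

Compute s = H r^T mod 2 one row at a time:
  s_1 = 0 + 1 + 0 + 1 + 0 + 0 + 0 + 0 = 2 ≡ 0 (mod 2).
  s_2 = 1 + 1 + 1 + 1 + 0 + 0 + 0 + 0 = 4 ≡ 0 (mod 2).
  s_3 = 0 + 1 + 1 + 1 + 0 + 1 + 0 + 0 = 4 ≡ 0 (mod 2).
  s_4 = 0 + 1 + 1 + 1 + 1 + 1 + 0 + 0 = 5 ≡ 1 (mod 2).
s = (0, 0, 0, 1)^T — this equals column 1 of H (binary 0001), so error is at position 1.
Correct: flip bit 1 of r = 001111101010000 to get c = 101111101010000.


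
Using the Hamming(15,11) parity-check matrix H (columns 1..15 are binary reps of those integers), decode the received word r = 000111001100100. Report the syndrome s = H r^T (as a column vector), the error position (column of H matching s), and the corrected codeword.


s = (1, 0, 0, 1)^T, error position = 9, corrected codeword c = 000111000100100

Compute s = H r^T mod 2 one row at a time:
  s_1 = 0 + 1 + 1 + 0 + 0 + 1 + 0 + 0 = 3 ≡ 1 (mod 2).
  s_2 = 1 + 1 + 1 + 0 + 0 + 1 + 0 + 0 = 4 ≡ 0 (mod 2).
  s_3 = 0 + 0 + 1 + 0 + 1 + 0 + 0 + 0 = 2 ≡ 0 (mod 2).
  s_4 = 0 + 0 + 1 + 0 + 1 + 0 + 1 + 0 = 3 ≡ 1 (mod 2).
s = (1, 0, 0, 1)^T — this equals column 9 of H (binary 1001), so error is at position 9.
Correct: flip bit 9 of r = 000111001100100 to get c = 000111000100100.


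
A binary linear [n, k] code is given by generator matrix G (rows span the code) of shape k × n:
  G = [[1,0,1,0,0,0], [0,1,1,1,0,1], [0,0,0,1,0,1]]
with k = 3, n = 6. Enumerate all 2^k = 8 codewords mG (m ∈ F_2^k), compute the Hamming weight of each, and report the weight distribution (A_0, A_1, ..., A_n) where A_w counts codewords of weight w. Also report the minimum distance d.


Weight distribution: A_0 = 1, A_2 = 4, A_4 = 3. Minimum distance d = 2.

Enumerate all 2^3 = 8 messages m ∈ F_2^3.
For each, compute codeword c = mG in F_2^6, then tally its weight.
  m = 000 → c = 000000, weight = 0.
  m = 100 → c = 101000, weight = 2.
  m = 010 → c = 011101, weight = 4.
  m = 110 → c = 110101, weight = 4.
  m = 001 → c = 000101, weight = 2.
  m = 101 → c = 101101, weight = 4.
  m = 011 → c = 011000, weight = 2.
  m = 111 → c = 110000, weight = 2.
Tally weights:
  weight 0: 1 codewords.
  weight 2: 4 codewords.
  weight 4: 3 codewords.
Minimum distance d = smallest w > 0 with A_w > 0 = 2.
Sanity: Σ A_w = 8 = 2^3 = 8 ✓.


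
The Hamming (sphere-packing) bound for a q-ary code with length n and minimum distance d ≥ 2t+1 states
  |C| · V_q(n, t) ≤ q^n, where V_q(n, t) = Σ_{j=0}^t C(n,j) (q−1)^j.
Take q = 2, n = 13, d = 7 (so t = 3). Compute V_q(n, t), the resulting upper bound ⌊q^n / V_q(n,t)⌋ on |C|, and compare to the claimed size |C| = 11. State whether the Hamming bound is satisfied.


V_q(n, t) = 378, q^n = 8192, Hamming bound = 21, |C| = 11 ≤ bound (satisfied).

Step 1: Compute V_q(n, t) = Σ_{j=0}^3 C(n, j) (q−1)^j.
  j = 0: C(13,0)·(1)^0 = 1·1 = 1.
  j = 1: C(13,1)·(1)^1 = 13·1 = 13.
  j = 2: C(13,2)·(1)^2 = 78·1 = 78.
  j = 3: C(13,3)·(1)^3 = 286·1 = 286.
  V_q(n, t) = 1 + 13 + 78 + 286 = 378.
Step 2: q^n = 2^13 = 8192.
Step 3: Hamming bound ⌊q^n / V_q(n,t)⌋ = ⌊8192/378⌋ = 21.
Step 4: Compare |C| = 11 to 21: satisfied.
The claimed |C| lies below the Hamming bound.


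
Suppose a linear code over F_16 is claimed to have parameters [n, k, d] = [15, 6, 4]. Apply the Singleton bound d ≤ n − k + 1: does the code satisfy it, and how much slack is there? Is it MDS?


Singleton RHS = n − k + 1 = 10, slack = 6, bound satisfied, not MDS.

Singleton bound: d ≤ n − k + 1.
Here n = 15, k = 6, so n − k + 1 = 10.
Given d = 4, check d ≤ 10: YES.
Slack = (n − k + 1) − d = 6.
The code is NOT MDS (slack = 6 > 0).
Description: the claimed parameters are [15, 6, 4]_16; such a code would be non-MDS.


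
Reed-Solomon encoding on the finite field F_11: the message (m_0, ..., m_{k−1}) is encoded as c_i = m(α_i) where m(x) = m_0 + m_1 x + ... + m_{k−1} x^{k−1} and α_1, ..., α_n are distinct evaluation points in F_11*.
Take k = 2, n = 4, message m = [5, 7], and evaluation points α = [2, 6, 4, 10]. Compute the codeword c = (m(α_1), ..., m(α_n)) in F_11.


c = [8, 3, 0, 9]

Message polynomial: m(x) = 5 + 7·x (mod 11).
For each evaluation point α_i, compute m(α_i) mod 11:
  α_1 = 2: Horner steps 7 → 8, so m(2) = 8.
  α_2 = 6: Horner steps 7 → 3, so m(6) = 3.
  α_3 = 4: Horner steps 7 → 0, so m(4) = 0.
  α_4 = 10: Horner steps 7 → 9, so m(10) = 9.
Codeword c = [8, 3, 0, 9] ∈ F_11^4.


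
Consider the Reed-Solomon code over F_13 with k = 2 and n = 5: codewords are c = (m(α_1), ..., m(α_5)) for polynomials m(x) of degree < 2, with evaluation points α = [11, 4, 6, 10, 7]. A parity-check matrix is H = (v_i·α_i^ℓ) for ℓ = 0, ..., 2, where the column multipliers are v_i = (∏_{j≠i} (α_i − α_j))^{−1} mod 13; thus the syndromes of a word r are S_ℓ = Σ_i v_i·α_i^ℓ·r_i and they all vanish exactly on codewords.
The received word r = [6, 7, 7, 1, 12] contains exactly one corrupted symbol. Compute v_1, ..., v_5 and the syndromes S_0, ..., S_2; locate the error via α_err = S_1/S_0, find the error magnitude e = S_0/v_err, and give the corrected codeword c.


S = (2, 8, 6), error at position 2, error magnitude e = 10, c = [6, 10, 7, 1, 12].

Step 1: column multipliers v_i = (∏_{j≠i}(α_i − α_j))^{−1} mod 13.
  i = 1 (α = 11): (11−4)(11−6)(11−10)(11−7) = 7·5·1·4 = 140 ≡ 10, so v_1 = 10^{−1} = 4 (mod 13).
  i = 2 (α = 4): (4−11)(4−6)(4−10)(4−7) = (−7)·(−2)·(−6)·(−3) = 252 ≡ 5, so v_2 = 5^{−1} = 8 (mod 13).
  i = 3 (α = 6): (6−11)(6−4)(6−10)(6−7) = (−5)·2·(−4)·(−1) = −40 ≡ 12, so v_3 = 12^{−1} = 12 (mod 13).
  i = 4 (α = 10): (10−11)(10−4)(10−6)(10−7) = (−1)·6·4·3 = −72 ≡ 6, so v_4 = 6^{−1} = 11 (mod 13).
  i = 5 (α = 7): (7−11)(7−4)(7−6)(7−10) = (−4)·3·1·(−3) = 36 ≡ 10, so v_5 = 10^{−1} = 4 (mod 13).
  v = [4, 8, 12, 11, 4].
Step 2: syndromes of r = [6, 7, 7, 1, 12] (all sums mod 13).
  S_0 = Σ v_i r_i = 4·6 + 8·7 + 12·7 + 11·1 + 4·12 = 223 ≡ 2.
  S_1 = Σ v_i α_i r_i = 4·11·6 + 8·4·7 + 12·6·7 + 11·10·1 + 4·7·12 = 1438 ≡ 8.
  α_i^2 mod 13 = [4, 3, 10, 9, 10].
  S_2 = Σ v_i α_i^2 r_i = 4·4·6 + 8·3·7 + 12·10·7 + 11·9·1 + 4·10·12 = 1683 ≡ 6.
  S = (2, 8, 6) ≠ 0, so r is not a codeword (an error is present).
Step 3: locate the error. For a single error e at position i, S_ℓ = v_i·e·α_i^ℓ, so α_err = S_1/S_0.
  S_0^{−1} = 2^{−1} = 7 (mod 13), so α_err = 8·7 = 56 ≡ 4 = α_2. Error position i = 2.
  Consistency check: S_2/S_1 = 6·5 = 30 ≡ 4 = α_err ✓ (single-error assumption holds).
Step 4: error magnitude e = S_0/v_2 = S_0·∏_{j≠2}(α_2 − α_j) = 2·5 = 10 ≡ 10 (mod 13).
Step 5: correct position 2: c_2 = r_2 − e = 7 − 10 ≡ 10 (mod 13). Hence c = [6, 10, 7, 1, 12].
  Check: interpolating c through the α_i gives m(x) = 3 + 5·x (degree < 2) with m(α_i) = c_i for every i, so c is indeed a codeword.


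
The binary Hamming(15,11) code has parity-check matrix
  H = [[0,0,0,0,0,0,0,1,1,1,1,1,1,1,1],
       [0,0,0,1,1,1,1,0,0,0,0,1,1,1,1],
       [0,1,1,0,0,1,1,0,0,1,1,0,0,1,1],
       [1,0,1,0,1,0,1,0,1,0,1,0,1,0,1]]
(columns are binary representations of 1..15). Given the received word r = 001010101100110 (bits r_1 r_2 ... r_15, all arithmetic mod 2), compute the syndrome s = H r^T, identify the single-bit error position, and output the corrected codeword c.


s = (0, 0, 0, 1)^T, error position = 1, corrected codeword c = 101010101100110

Compute s = H r^T mod 2 one row at a time:
  s_1 = 0 + 1 + 1 + 0 + 0 + 1 + 1 + 0 = 4 ≡ 0 (mod 2).
  s_2 = 0 + 1 + 0 + 1 + 0 + 1 + 1 + 0 = 4 ≡ 0 (mod 2).
  s_3 = 0 + 1 + 0 + 1 + 1 + 0 + 1 + 0 = 4 ≡ 0 (mod 2).
  s_4 = 0 + 1 + 1 + 1 + 1 + 0 + 1 + 0 = 5 ≡ 1 (mod 2).
s = (0, 0, 0, 1)^T — this equals column 1 of H (binary 0001), so error is at position 1.
Correct: flip bit 1 of r = 001010101100110 to get c = 101010101100110.


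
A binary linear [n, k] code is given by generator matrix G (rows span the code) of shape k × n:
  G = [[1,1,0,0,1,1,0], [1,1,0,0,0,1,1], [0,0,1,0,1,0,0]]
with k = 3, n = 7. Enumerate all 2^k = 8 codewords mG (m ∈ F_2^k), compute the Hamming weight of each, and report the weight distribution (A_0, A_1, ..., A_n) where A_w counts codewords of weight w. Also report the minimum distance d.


Weight distribution: A_0 = 1, A_2 = 3, A_4 = 3, A_6 = 1. Minimum distance d = 2.

Enumerate all 2^3 = 8 messages m ∈ F_2^3.
For each, compute codeword c = mG in F_2^7, then tally its weight.
  m = 000 → c = 0000000, weight = 0.
  m = 100 → c = 1100110, weight = 4.
  m = 010 → c = 1100011, weight = 4.
  m = 110 → c = 0000101, weight = 2.
  m = 001 → c = 0010100, weight = 2.
  m = 101 → c = 1110010, weight = 4.
  m = 011 → c = 1110111, weight = 6.
  m = 111 → c = 0010001, weight = 2.
Tally weights:
  weight 0: 1 codewords.
  weight 2: 3 codewords.
  weight 4: 3 codewords.
  weight 6: 1 codewords.
Minimum distance d = smallest w > 0 with A_w > 0 = 2.
Sanity: Σ A_w = 8 = 2^3 = 8 ✓.


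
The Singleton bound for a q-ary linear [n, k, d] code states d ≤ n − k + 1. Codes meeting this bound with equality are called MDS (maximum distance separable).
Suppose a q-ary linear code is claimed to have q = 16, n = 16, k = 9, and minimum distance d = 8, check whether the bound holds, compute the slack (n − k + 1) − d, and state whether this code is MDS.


Singleton RHS = n − k + 1 = 8, slack = 0, bound satisfied, MDS.

Singleton bound: d ≤ n − k + 1.
Here n = 16, k = 9, so n − k + 1 = 8.
Given d = 8, check d ≤ 8: YES.
Slack = (n − k + 1) − d = 0.
The code is MDS (slack = 0).
Description: the claimed parameters are [16, 9, 8]_16; such a code would be MDS (meets Singleton bound).


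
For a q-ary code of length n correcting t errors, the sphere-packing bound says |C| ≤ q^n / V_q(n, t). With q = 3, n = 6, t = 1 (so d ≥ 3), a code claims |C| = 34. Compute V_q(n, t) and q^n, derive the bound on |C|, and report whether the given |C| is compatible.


V_q(n, t) = 13, q^n = 729, Hamming bound = 56, |C| = 34 ≤ bound (satisfied).

Step 1: Compute V_q(n, t) = Σ_{j=0}^1 C(n, j) (q−1)^j.
  j = 0: C(6,0)·(2)^0 = 1·1 = 1.
  j = 1: C(6,1)·(2)^1 = 6·2 = 12.
  V_q(n, t) = 1 + 12 = 13.
Step 2: q^n = 3^6 = 729.
Step 3: Hamming bound ⌊q^n / V_q(n,t)⌋ = ⌊729/13⌋ = 56.
Step 4: Compare |C| = 34 to 56: satisfied.
The claimed |C| lies below the Hamming bound.


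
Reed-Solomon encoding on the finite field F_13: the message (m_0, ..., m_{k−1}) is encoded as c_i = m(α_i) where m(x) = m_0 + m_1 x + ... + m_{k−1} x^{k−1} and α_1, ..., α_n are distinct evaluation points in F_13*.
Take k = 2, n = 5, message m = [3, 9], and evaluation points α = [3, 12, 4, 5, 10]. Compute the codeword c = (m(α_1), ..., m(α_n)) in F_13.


c = [4, 7, 0, 9, 2]

Message polynomial: m(x) = 3 + 9·x (mod 13).
For each evaluation point α_i, compute m(α_i) mod 13:
  α_1 = 3: Horner steps 9 → 4, so m(3) = 4.
  α_2 = 12: Horner steps 9 → 7, so m(12) = 7.
  α_3 = 4: Horner steps 9 → 0, so m(4) = 0.
  α_4 = 5: Horner steps 9 → 9, so m(5) = 9.
  α_5 = 10: Horner steps 9 → 2, so m(10) = 2.
Codeword c = [4, 7, 0, 9, 2] ∈ F_13^5.


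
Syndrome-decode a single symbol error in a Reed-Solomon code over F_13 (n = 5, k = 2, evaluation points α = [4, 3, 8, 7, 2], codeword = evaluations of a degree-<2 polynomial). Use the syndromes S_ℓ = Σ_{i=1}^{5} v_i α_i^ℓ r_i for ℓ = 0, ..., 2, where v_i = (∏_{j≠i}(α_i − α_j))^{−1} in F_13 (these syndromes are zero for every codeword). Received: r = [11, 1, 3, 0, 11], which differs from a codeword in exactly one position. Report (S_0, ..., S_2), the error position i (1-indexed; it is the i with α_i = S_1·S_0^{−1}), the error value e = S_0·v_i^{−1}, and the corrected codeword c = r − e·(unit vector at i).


S = (3, 12, 9), error at position 1, error magnitude e = 7, c = [4, 1, 3, 0, 11].

Step 1: column multipliers v_i = (∏_{j≠i}(α_i − α_j))^{−1} mod 13.
  i = 1 (α = 4): (4−3)(4−8)(4−7)(4−2) = 1·(−4)·(−3)·2 = 24 ≡ 11, so v_1 = 11^{−1} = 6 (mod 13).
  i = 2 (α = 3): (3−4)(3−8)(3−7)(3−2) = (−1)·(−5)·(−4)·1 = −20 ≡ 6, so v_2 = 6^{−1} = 11 (mod 13).
  i = 3 (α = 8): (8−4)(8−3)(8−7)(8−2) = 4·5·1·6 = 120 ≡ 3, so v_3 = 3^{−1} = 9 (mod 13).
  i = 4 (α = 7): (7−4)(7−3)(7−8)(7−2) = 3·4·(−1)·5 = −60 ≡ 5, so v_4 = 5^{−1} = 8 (mod 13).
  i = 5 (α = 2): (2−4)(2−3)(2−8)(2−7) = (−2)·(−1)·(−6)·(−5) = 60 ≡ 8, so v_5 = 8^{−1} = 5 (mod 13).
  v = [6, 11, 9, 8, 5].
Step 2: syndromes of r = [11, 1, 3, 0, 11] (all sums mod 13).
  S_0 = Σ v_i r_i = 6·11 + 11·1 + 9·3 + 8·0 + 5·11 = 159 ≡ 3.
  S_1 = Σ v_i α_i r_i = 6·4·11 + 11·3·1 + 9·8·3 + 8·7·0 + 5·2·11 = 623 ≡ 12.
  α_i^2 mod 13 = [3, 9, 12, 10, 4].
  S_2 = Σ v_i α_i^2 r_i = 6·3·11 + 11·9·1 + 9·12·3 + 8·10·0 + 5·4·11 = 841 ≡ 9.
  S = (3, 12, 9) ≠ 0, so r is not a codeword (an error is present).
Step 3: locate the error. For a single error e at position i, S_ℓ = v_i·e·α_i^ℓ, so α_err = S_1/S_0.
  S_0^{−1} = 3^{−1} = 9 (mod 13), so α_err = 12·9 = 108 ≡ 4 = α_1. Error position i = 1.
  Consistency check: S_2/S_1 = 9·12 = 108 ≡ 4 = α_err ✓ (single-error assumption holds).
Step 4: error magnitude e = S_0/v_1 = S_0·∏_{j≠1}(α_1 − α_j) = 3·11 = 33 ≡ 7 (mod 13).
Step 5: correct position 1: c_1 = r_1 − e = 11 − 7 ≡ 4 (mod 13). Hence c = [4, 1, 3, 0, 11].
  Check: interpolating c through the α_i gives m(x) = 5 + 3·x (degree < 2) with m(α_i) = c_i for every i, so c is indeed a codeword.


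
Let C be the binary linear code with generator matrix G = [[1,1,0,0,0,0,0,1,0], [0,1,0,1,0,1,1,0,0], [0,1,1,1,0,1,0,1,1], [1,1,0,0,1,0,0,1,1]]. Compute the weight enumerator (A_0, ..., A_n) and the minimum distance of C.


Weight distribution: A_0 = 1, A_2 = 1, A_3 = 1, A_4 = 3, A_5 = 6, A_6 = 3, A_7 = 1. Minimum distance d = 2.

Enumerate all 2^4 = 16 messages m ∈ F_2^4.
For each, compute codeword c = mG in F_2^9, then tally its weight.
  m = 0000 → c = 000000000, weight = 0.
  m = 1000 → c = 110000010, weight = 3.
  m = 0100 → c = 010101100, weight = 4.
  m = 1100 → c = 100101110, weight = 5.
  m = 0010 → c = 011101011, weight = 6.
  m = 1010 → c = 101101001, weight = 5.
  m = 0110 → c = 001000111, weight = 4.
  m = 1110 → c = 111000101, weight = 5.
  m = 0001 → c = 110010011, weight = 5.
  m = 1001 → c = 000010001, weight = 2.
  m = 0101 → c = 100111111, weight = 7.
  m = 1101 → c = 010111101, weight = 6.
  m = 0011 → c = 101111000, weight = 5.
  m = 1011 → c = 011111010, weight = 6.
  m = 0111 → c = 111010100, weight = 5.
  m = 1111 → c = 001010110, weight = 4.
Tally weights:
  weight 0: 1 codewords.
  weight 2: 1 codewords.
  weight 3: 1 codewords.
  weight 4: 3 codewords.
  weight 5: 6 codewords.
  weight 6: 3 codewords.
  weight 7: 1 codewords.
Minimum distance d = smallest w > 0 with A_w > 0 = 2.
Sanity: Σ A_w = 16 = 2^4 = 16 ✓.


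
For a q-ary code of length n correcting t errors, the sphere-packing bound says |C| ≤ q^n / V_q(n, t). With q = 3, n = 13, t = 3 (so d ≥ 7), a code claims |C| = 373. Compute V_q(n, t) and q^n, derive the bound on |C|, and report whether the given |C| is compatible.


V_q(n, t) = 2627, q^n = 1594323, Hamming bound = 606, |C| = 373 ≤ bound (satisfied).

Step 1: Compute V_q(n, t) = Σ_{j=0}^3 C(n, j) (q−1)^j.
  j = 0: C(13,0)·(2)^0 = 1·1 = 1.
  j = 1: C(13,1)·(2)^1 = 13·2 = 26.
  j = 2: C(13,2)·(2)^2 = 78·4 = 312.
  j = 3: C(13,3)·(2)^3 = 286·8 = 2288.
  V_q(n, t) = 1 + 26 + 312 + 2288 = 2627.
Step 2: q^n = 3^13 = 1594323.
Step 3: Hamming bound ⌊q^n / V_q(n,t)⌋ = ⌊1594323/2627⌋ = 606.
Step 4: Compare |C| = 373 to 606: satisfied.
The claimed |C| lies below the Hamming bound.


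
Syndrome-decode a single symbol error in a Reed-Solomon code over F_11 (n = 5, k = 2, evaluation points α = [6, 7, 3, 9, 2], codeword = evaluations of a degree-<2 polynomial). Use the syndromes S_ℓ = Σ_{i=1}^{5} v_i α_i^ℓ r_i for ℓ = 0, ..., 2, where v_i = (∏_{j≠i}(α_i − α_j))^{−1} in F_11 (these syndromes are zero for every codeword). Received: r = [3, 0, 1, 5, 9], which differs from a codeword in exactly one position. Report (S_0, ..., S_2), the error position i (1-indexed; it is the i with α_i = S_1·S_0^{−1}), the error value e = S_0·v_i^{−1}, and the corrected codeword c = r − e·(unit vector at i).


S = (2, 4, 8), error at position 5, error magnitude e = 5, c = [3, 0, 1, 5, 4].

Step 1: column multipliers v_i = (∏_{j≠i}(α_i − α_j))^{−1} mod 11.
  i = 1 (α = 6): (6−7)(6−3)(6−9)(6−2) = (−1)·3·(−3)·4 = 36 ≡ 3, so v_1 = 3^{−1} = 4 (mod 11).
  i = 2 (α = 7): (7−6)(7−3)(7−9)(7−2) = 1·4·(−2)·5 = −40 ≡ 4, so v_2 = 4^{−1} = 3 (mod 11).
  i = 3 (α = 3): (3−6)(3−7)(3−9)(3−2) = (−3)·(−4)·(−6)·1 = −72 ≡ 5, so v_3 = 5^{−1} = 9 (mod 11).
  i = 4 (α = 9): (9−6)(9−7)(9−3)(9−2) = 3·2·6·7 = 252 ≡ 10, so v_4 = 10^{−1} = 10 (mod 11).
  i = 5 (α = 2): (2−6)(2−7)(2−3)(2−9) = (−4)·(−5)·(−1)·(−7) = 140 ≡ 8, so v_5 = 8^{−1} = 7 (mod 11).
  v = [4, 3, 9, 10, 7].
Step 2: syndromes of r = [3, 0, 1, 5, 9] (all sums mod 11).
  S_0 = Σ v_i r_i = 4·3 + 3·0 + 9·1 + 10·5 + 7·9 = 134 ≡ 2.
  S_1 = Σ v_i α_i r_i = 4·6·3 + 3·7·0 + 9·3·1 + 10·9·5 + 7·2·9 = 675 ≡ 4.
  α_i^2 mod 11 = [3, 5, 9, 4, 4].
  S_2 = Σ v_i α_i^2 r_i = 4·3·3 + 3·5·0 + 9·9·1 + 10·4·5 + 7·4·9 = 569 ≡ 8.
  S = (2, 4, 8) ≠ 0, so r is not a codeword (an error is present).
Step 3: locate the error. For a single error e at position i, S_ℓ = v_i·e·α_i^ℓ, so α_err = S_1/S_0.
  S_0^{−1} = 2^{−1} = 6 (mod 11), so α_err = 4·6 = 24 ≡ 2 = α_5. Error position i = 5.
  Consistency check: S_2/S_1 = 8·3 = 24 ≡ 2 = α_err ✓ (single-error assumption holds).
Step 4: error magnitude e = S_0/v_5 = S_0·∏_{j≠5}(α_5 − α_j) = 2·8 = 16 ≡ 5 (mod 11).
Step 5: correct position 5: c_5 = r_5 − e = 9 − 5 ≡ 4 (mod 11). Hence c = [3, 0, 1, 5, 4].
  Check: interpolating c through the α_i gives m(x) = 10 + 8·x (degree < 2) with m(α_i) = c_i for every i, so c is indeed a codeword.


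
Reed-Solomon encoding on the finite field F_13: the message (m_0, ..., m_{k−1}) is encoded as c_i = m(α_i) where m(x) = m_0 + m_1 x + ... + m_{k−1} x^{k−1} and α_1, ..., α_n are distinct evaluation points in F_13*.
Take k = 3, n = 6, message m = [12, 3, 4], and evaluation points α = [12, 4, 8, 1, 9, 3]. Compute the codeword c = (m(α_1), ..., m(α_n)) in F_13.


c = [0, 10, 6, 6, 12, 5]

Message polynomial: m(x) = 12 + 3·x + 4·x^2 (mod 13).
For each evaluation point α_i, compute m(α_i) mod 13:
  α_1 = 12: Horner steps 4 → 12 → 0, so m(12) = 0.
  α_2 = 4: Horner steps 4 → 6 → 10, so m(4) = 10.
  α_3 = 8: Horner steps 4 → 9 → 6, so m(8) = 6.
  α_4 = 1: Horner steps 4 → 7 → 6, so m(1) = 6.
  α_5 = 9: Horner steps 4 → 0 → 12, so m(9) = 12.
  α_6 = 3: Horner steps 4 → 2 → 5, so m(3) = 5.
Codeword c = [0, 10, 6, 6, 12, 5] ∈ F_13^6.


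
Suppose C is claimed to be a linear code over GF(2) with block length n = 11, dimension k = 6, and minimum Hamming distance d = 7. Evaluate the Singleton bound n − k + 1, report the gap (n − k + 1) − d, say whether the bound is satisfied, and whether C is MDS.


Singleton RHS = n − k + 1 = 6, slack = -1, bound violated (no such code; not MDS).

Singleton bound: d ≤ n − k + 1.
Here n = 11, k = 6, so n − k + 1 = 6.
Given d = 7, check d ≤ 6: NO.
Slack = (n − k + 1) − d = -1.
The slack is negative: d = 7 exceeds n − k + 1 = 6 by 1, so the Singleton bound is violated and no linear [11, 6, 7]_2 code can exist. In particular it is not MDS (MDS requires d = n − k + 1 exactly).
Description: the claimed parameters are [11, 6, 7]_2; such a code would be impossible (violates the Singleton bound).


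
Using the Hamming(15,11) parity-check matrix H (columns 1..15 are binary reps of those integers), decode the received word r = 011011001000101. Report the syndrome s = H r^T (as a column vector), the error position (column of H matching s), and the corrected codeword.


s = (1, 0, 0, 1)^T, error position = 9, corrected codeword c = 011011000000101

Compute s = H r^T mod 2 one row at a time:
  s_1 = 0 + 1 + 0 + 0 + 0 + 1 + 0 + 1 = 3 ≡ 1 (mod 2).
  s_2 = 0 + 1 + 1 + 0 + 0 + 1 + 0 + 1 = 4 ≡ 0 (mod 2).
  s_3 = 1 + 1 + 1 + 0 + 0 + 0 + 0 + 1 = 4 ≡ 0 (mod 2).
  s_4 = 0 + 1 + 1 + 0 + 1 + 0 + 1 + 1 = 5 ≡ 1 (mod 2).
s = (1, 0, 0, 1)^T — this equals column 9 of H (binary 1001), so error is at position 9.
Correct: flip bit 9 of r = 011011001000101 to get c = 011011000000101.


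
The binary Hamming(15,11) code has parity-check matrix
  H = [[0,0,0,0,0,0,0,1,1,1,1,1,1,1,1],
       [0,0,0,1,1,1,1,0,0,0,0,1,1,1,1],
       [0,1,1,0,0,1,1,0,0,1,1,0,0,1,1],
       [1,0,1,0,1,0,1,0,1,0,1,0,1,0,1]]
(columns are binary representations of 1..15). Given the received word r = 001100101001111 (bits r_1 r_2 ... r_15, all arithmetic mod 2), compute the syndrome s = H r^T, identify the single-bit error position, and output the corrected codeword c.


s = (1, 0, 0, 1)^T, error position = 9, corrected codeword c = 001100100001111

Compute s = H r^T mod 2 one row at a time:
  s_1 = 0 + 1 + 0 + 0 + 1 + 1 + 1 + 1 = 5 ≡ 1 (mod 2).
  s_2 = 1 + 0 + 0 + 1 + 1 + 1 + 1 + 1 = 6 ≡ 0 (mod 2).
  s_3 = 0 + 1 + 0 + 1 + 0 + 0 + 1 + 1 = 4 ≡ 0 (mod 2).
  s_4 = 0 + 1 + 0 + 1 + 1 + 0 + 1 + 1 = 5 ≡ 1 (mod 2).
s = (1, 0, 0, 1)^T — this equals column 9 of H (binary 1001), so error is at position 9.
Correct: flip bit 9 of r = 001100101001111 to get c = 001100100001111.


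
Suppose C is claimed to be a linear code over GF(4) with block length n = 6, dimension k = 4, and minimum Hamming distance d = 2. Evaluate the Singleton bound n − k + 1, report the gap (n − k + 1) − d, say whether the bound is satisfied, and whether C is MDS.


Singleton RHS = n − k + 1 = 3, slack = 1, bound satisfied, not MDS.

Singleton bound: d ≤ n − k + 1.
Here n = 6, k = 4, so n − k + 1 = 3.
Given d = 2, check d ≤ 3: YES.
Slack = (n − k + 1) − d = 1.
The code is NOT MDS (slack = 1 > 0).
Description: the claimed parameters are [6, 4, 2]_4; such a code would be non-MDS.


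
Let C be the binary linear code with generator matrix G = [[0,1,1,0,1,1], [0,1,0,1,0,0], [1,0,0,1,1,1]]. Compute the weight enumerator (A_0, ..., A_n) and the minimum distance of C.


Weight distribution: A_0 = 1, A_2 = 2, A_4 = 5. Minimum distance d = 2.

Enumerate all 2^3 = 8 messages m ∈ F_2^3.
For each, compute codeword c = mG in F_2^6, then tally its weight.
  m = 000 → c = 000000, weight = 0.
  m = 100 → c = 011011, weight = 4.
  m = 010 → c = 010100, weight = 2.
  m = 110 → c = 001111, weight = 4.
  m = 001 → c = 100111, weight = 4.
  m = 101 → c = 111100, weight = 4.
  m = 011 → c = 110011, weight = 4.
  m = 111 → c = 101000, weight = 2.
Tally weights:
  weight 0: 1 codewords.
  weight 2: 2 codewords.
  weight 4: 5 codewords.
Minimum distance d = smallest w > 0 with A_w > 0 = 2.
Sanity: Σ A_w = 8 = 2^3 = 8 ✓.


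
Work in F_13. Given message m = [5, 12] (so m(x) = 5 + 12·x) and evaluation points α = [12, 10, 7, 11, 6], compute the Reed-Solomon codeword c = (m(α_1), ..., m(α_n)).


c = [6, 8, 11, 7, 12]

Message polynomial: m(x) = 5 + 12·x (mod 13).
For each evaluation point α_i, compute m(α_i) mod 13:
  α_1 = 12: Horner steps 12 → 6, so m(12) = 6.
  α_2 = 10: Horner steps 12 → 8, so m(10) = 8.
  α_3 = 7: Horner steps 12 → 11, so m(7) = 11.
  α_4 = 11: Horner steps 12 → 7, so m(11) = 7.
  α_5 = 6: Horner steps 12 → 12, so m(6) = 12.
Codeword c = [6, 8, 11, 7, 12] ∈ F_13^5.


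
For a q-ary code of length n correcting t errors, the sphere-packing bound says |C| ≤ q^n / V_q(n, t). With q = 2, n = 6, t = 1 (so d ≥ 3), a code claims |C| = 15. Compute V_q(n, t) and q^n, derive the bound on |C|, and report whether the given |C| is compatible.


V_q(n, t) = 7, q^n = 64, Hamming bound = 9, |C| = 15 > bound (violated).

Step 1: Compute V_q(n, t) = Σ_{j=0}^1 C(n, j) (q−1)^j.
  j = 0: C(6,0)·(1)^0 = 1·1 = 1.
  j = 1: C(6,1)·(1)^1 = 6·1 = 6.
  V_q(n, t) = 1 + 6 = 7.
Step 2: q^n = 2^6 = 64.
Step 3: Hamming bound ⌊q^n / V_q(n,t)⌋ = ⌊64/7⌋ = 9.
Step 4: Compare |C| = 15 to 9: violated.
The claimed |C| lies above the Hamming bound, so no 2-ary code of length 6 with d ≥ 3 can have 15 codewords.


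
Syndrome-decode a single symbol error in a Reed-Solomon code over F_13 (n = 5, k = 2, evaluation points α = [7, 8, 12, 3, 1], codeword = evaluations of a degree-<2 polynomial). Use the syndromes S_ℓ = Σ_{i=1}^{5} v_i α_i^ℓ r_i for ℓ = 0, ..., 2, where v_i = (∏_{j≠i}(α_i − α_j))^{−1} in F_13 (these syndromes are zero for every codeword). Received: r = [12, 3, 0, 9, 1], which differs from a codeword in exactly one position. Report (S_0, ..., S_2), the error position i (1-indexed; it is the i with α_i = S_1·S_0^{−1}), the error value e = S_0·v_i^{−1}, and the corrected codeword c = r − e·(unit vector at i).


S = (5, 8, 5), error at position 3, error magnitude e = 7, c = [12, 3, 6, 9, 1].

Step 1: column multipliers v_i = (∏_{j≠i}(α_i − α_j))^{−1} mod 13.
  i = 1 (α = 7): (7−8)(7−12)(7−3)(7−1) = (−1)·(−5)·4·6 = 120 ≡ 3, so v_1 = 3^{−1} = 9 (mod 13).
  i = 2 (α = 8): (8−7)(8−12)(8−3)(8−1) = 1·(−4)·5·7 = −140 ≡ 3, so v_2 = 3^{−1} = 9 (mod 13).
  i = 3 (α = 12): (12−7)(12−8)(12−3)(12−1) = 5·4·9·11 = 1980 ≡ 4, so v_3 = 4^{−1} = 10 (mod 13).
  i = 4 (α = 3): (3−7)(3−8)(3−12)(3−1) = (−4)·(−5)·(−9)·2 = −360 ≡ 4, so v_4 = 4^{−1} = 10 (mod 13).
  i = 5 (α = 1): (1−7)(1−8)(1−12)(1−3) = (−6)·(−7)·(−11)·(−2) = 924 ≡ 1, so v_5 = 1^{−1} = 1 (mod 13).
  v = [9, 9, 10, 10, 1].
Step 2: syndromes of r = [12, 3, 0, 9, 1] (all sums mod 13).
  S_0 = Σ v_i r_i = 9·12 + 9·3 + 10·0 + 10·9 + 1·1 = 226 ≡ 5.
  S_1 = Σ v_i α_i r_i = 9·7·12 + 9·8·3 + 10·12·0 + 10·3·9 + 1·1·1 = 1243 ≡ 8.
  α_i^2 mod 13 = [10, 12, 1, 9, 1].
  S_2 = Σ v_i α_i^2 r_i = 9·10·12 + 9·12·3 + 10·1·0 + 10·9·9 + 1·1·1 = 2215 ≡ 5.
  S = (5, 8, 5) ≠ 0, so r is not a codeword (an error is present).
Step 3: locate the error. For a single error e at position i, S_ℓ = v_i·e·α_i^ℓ, so α_err = S_1/S_0.
  S_0^{−1} = 5^{−1} = 8 (mod 13), so α_err = 8·8 = 64 ≡ 12 = α_3. Error position i = 3.
  Consistency check: S_2/S_1 = 5·5 = 25 ≡ 12 = α_err ✓ (single-error assumption holds).
Step 4: error magnitude e = S_0/v_3 = S_0·∏_{j≠3}(α_3 − α_j) = 5·4 = 20 ≡ 7 (mod 13).
Step 5: correct position 3: c_3 = r_3 − e = 0 − 7 ≡ 6 (mod 13). Hence c = [12, 3, 6, 9, 1].
  Check: interpolating c through the α_i gives m(x) = 10 + 4·x (degree < 2) with m(α_i) = c_i for every i, so c is indeed a codeword.
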